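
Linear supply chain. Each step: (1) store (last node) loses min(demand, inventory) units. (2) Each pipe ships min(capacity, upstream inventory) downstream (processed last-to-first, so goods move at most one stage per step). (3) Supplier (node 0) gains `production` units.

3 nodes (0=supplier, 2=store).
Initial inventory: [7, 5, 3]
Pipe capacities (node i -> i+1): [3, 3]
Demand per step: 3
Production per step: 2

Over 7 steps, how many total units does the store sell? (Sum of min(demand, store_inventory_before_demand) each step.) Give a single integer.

Answer: 21

Derivation:
Step 1: sold=3 (running total=3) -> [6 5 3]
Step 2: sold=3 (running total=6) -> [5 5 3]
Step 3: sold=3 (running total=9) -> [4 5 3]
Step 4: sold=3 (running total=12) -> [3 5 3]
Step 5: sold=3 (running total=15) -> [2 5 3]
Step 6: sold=3 (running total=18) -> [2 4 3]
Step 7: sold=3 (running total=21) -> [2 3 3]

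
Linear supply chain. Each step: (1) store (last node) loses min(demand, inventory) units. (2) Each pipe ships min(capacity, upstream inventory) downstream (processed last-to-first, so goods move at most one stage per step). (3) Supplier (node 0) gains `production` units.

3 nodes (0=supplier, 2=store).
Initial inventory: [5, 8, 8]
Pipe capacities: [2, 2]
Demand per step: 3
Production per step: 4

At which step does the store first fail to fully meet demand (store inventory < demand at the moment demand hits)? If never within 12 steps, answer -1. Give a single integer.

Step 1: demand=3,sold=3 ship[1->2]=2 ship[0->1]=2 prod=4 -> [7 8 7]
Step 2: demand=3,sold=3 ship[1->2]=2 ship[0->1]=2 prod=4 -> [9 8 6]
Step 3: demand=3,sold=3 ship[1->2]=2 ship[0->1]=2 prod=4 -> [11 8 5]
Step 4: demand=3,sold=3 ship[1->2]=2 ship[0->1]=2 prod=4 -> [13 8 4]
Step 5: demand=3,sold=3 ship[1->2]=2 ship[0->1]=2 prod=4 -> [15 8 3]
Step 6: demand=3,sold=3 ship[1->2]=2 ship[0->1]=2 prod=4 -> [17 8 2]
Step 7: demand=3,sold=2 ship[1->2]=2 ship[0->1]=2 prod=4 -> [19 8 2]
Step 8: demand=3,sold=2 ship[1->2]=2 ship[0->1]=2 prod=4 -> [21 8 2]
Step 9: demand=3,sold=2 ship[1->2]=2 ship[0->1]=2 prod=4 -> [23 8 2]
Step 10: demand=3,sold=2 ship[1->2]=2 ship[0->1]=2 prod=4 -> [25 8 2]
Step 11: demand=3,sold=2 ship[1->2]=2 ship[0->1]=2 prod=4 -> [27 8 2]
Step 12: demand=3,sold=2 ship[1->2]=2 ship[0->1]=2 prod=4 -> [29 8 2]
First stockout at step 7

7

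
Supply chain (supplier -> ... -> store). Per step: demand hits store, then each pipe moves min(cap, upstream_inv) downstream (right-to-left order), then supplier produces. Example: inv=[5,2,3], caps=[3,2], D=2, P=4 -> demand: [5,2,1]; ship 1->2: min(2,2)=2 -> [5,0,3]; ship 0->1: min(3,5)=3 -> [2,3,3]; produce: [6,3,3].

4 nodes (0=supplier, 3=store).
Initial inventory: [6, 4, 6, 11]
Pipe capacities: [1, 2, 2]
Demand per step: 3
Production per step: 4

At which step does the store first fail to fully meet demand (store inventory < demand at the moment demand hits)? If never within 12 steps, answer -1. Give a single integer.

Step 1: demand=3,sold=3 ship[2->3]=2 ship[1->2]=2 ship[0->1]=1 prod=4 -> [9 3 6 10]
Step 2: demand=3,sold=3 ship[2->3]=2 ship[1->2]=2 ship[0->1]=1 prod=4 -> [12 2 6 9]
Step 3: demand=3,sold=3 ship[2->3]=2 ship[1->2]=2 ship[0->1]=1 prod=4 -> [15 1 6 8]
Step 4: demand=3,sold=3 ship[2->3]=2 ship[1->2]=1 ship[0->1]=1 prod=4 -> [18 1 5 7]
Step 5: demand=3,sold=3 ship[2->3]=2 ship[1->2]=1 ship[0->1]=1 prod=4 -> [21 1 4 6]
Step 6: demand=3,sold=3 ship[2->3]=2 ship[1->2]=1 ship[0->1]=1 prod=4 -> [24 1 3 5]
Step 7: demand=3,sold=3 ship[2->3]=2 ship[1->2]=1 ship[0->1]=1 prod=4 -> [27 1 2 4]
Step 8: demand=3,sold=3 ship[2->3]=2 ship[1->2]=1 ship[0->1]=1 prod=4 -> [30 1 1 3]
Step 9: demand=3,sold=3 ship[2->3]=1 ship[1->2]=1 ship[0->1]=1 prod=4 -> [33 1 1 1]
Step 10: demand=3,sold=1 ship[2->3]=1 ship[1->2]=1 ship[0->1]=1 prod=4 -> [36 1 1 1]
Step 11: demand=3,sold=1 ship[2->3]=1 ship[1->2]=1 ship[0->1]=1 prod=4 -> [39 1 1 1]
Step 12: demand=3,sold=1 ship[2->3]=1 ship[1->2]=1 ship[0->1]=1 prod=4 -> [42 1 1 1]
First stockout at step 10

10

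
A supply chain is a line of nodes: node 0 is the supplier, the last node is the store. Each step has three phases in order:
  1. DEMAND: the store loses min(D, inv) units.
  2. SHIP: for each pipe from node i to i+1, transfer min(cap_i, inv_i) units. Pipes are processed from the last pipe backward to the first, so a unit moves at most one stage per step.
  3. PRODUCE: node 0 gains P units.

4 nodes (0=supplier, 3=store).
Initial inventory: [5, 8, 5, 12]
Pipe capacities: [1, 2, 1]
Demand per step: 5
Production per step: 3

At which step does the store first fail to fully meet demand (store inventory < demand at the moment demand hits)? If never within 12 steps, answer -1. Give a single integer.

Step 1: demand=5,sold=5 ship[2->3]=1 ship[1->2]=2 ship[0->1]=1 prod=3 -> [7 7 6 8]
Step 2: demand=5,sold=5 ship[2->3]=1 ship[1->2]=2 ship[0->1]=1 prod=3 -> [9 6 7 4]
Step 3: demand=5,sold=4 ship[2->3]=1 ship[1->2]=2 ship[0->1]=1 prod=3 -> [11 5 8 1]
Step 4: demand=5,sold=1 ship[2->3]=1 ship[1->2]=2 ship[0->1]=1 prod=3 -> [13 4 9 1]
Step 5: demand=5,sold=1 ship[2->3]=1 ship[1->2]=2 ship[0->1]=1 prod=3 -> [15 3 10 1]
Step 6: demand=5,sold=1 ship[2->3]=1 ship[1->2]=2 ship[0->1]=1 prod=3 -> [17 2 11 1]
Step 7: demand=5,sold=1 ship[2->3]=1 ship[1->2]=2 ship[0->1]=1 prod=3 -> [19 1 12 1]
Step 8: demand=5,sold=1 ship[2->3]=1 ship[1->2]=1 ship[0->1]=1 prod=3 -> [21 1 12 1]
Step 9: demand=5,sold=1 ship[2->3]=1 ship[1->2]=1 ship[0->1]=1 prod=3 -> [23 1 12 1]
Step 10: demand=5,sold=1 ship[2->3]=1 ship[1->2]=1 ship[0->1]=1 prod=3 -> [25 1 12 1]
Step 11: demand=5,sold=1 ship[2->3]=1 ship[1->2]=1 ship[0->1]=1 prod=3 -> [27 1 12 1]
Step 12: demand=5,sold=1 ship[2->3]=1 ship[1->2]=1 ship[0->1]=1 prod=3 -> [29 1 12 1]
First stockout at step 3

3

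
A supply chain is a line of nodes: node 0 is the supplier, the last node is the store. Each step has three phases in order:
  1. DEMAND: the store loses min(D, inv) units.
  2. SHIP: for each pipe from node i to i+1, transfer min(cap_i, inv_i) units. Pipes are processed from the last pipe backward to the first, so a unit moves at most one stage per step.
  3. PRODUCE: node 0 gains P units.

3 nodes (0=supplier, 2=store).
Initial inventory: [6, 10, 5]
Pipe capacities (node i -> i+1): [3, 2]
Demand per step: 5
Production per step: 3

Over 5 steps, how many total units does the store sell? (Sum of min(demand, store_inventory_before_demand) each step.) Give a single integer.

Step 1: sold=5 (running total=5) -> [6 11 2]
Step 2: sold=2 (running total=7) -> [6 12 2]
Step 3: sold=2 (running total=9) -> [6 13 2]
Step 4: sold=2 (running total=11) -> [6 14 2]
Step 5: sold=2 (running total=13) -> [6 15 2]

Answer: 13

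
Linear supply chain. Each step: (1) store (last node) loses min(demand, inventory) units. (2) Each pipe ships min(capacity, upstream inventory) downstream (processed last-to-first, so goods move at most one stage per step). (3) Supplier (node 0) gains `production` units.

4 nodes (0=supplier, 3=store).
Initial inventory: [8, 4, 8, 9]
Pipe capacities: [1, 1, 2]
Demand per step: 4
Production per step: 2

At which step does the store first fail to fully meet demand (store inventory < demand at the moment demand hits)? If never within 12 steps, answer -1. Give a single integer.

Step 1: demand=4,sold=4 ship[2->3]=2 ship[1->2]=1 ship[0->1]=1 prod=2 -> [9 4 7 7]
Step 2: demand=4,sold=4 ship[2->3]=2 ship[1->2]=1 ship[0->1]=1 prod=2 -> [10 4 6 5]
Step 3: demand=4,sold=4 ship[2->3]=2 ship[1->2]=1 ship[0->1]=1 prod=2 -> [11 4 5 3]
Step 4: demand=4,sold=3 ship[2->3]=2 ship[1->2]=1 ship[0->1]=1 prod=2 -> [12 4 4 2]
Step 5: demand=4,sold=2 ship[2->3]=2 ship[1->2]=1 ship[0->1]=1 prod=2 -> [13 4 3 2]
Step 6: demand=4,sold=2 ship[2->3]=2 ship[1->2]=1 ship[0->1]=1 prod=2 -> [14 4 2 2]
Step 7: demand=4,sold=2 ship[2->3]=2 ship[1->2]=1 ship[0->1]=1 prod=2 -> [15 4 1 2]
Step 8: demand=4,sold=2 ship[2->3]=1 ship[1->2]=1 ship[0->1]=1 prod=2 -> [16 4 1 1]
Step 9: demand=4,sold=1 ship[2->3]=1 ship[1->2]=1 ship[0->1]=1 prod=2 -> [17 4 1 1]
Step 10: demand=4,sold=1 ship[2->3]=1 ship[1->2]=1 ship[0->1]=1 prod=2 -> [18 4 1 1]
Step 11: demand=4,sold=1 ship[2->3]=1 ship[1->2]=1 ship[0->1]=1 prod=2 -> [19 4 1 1]
Step 12: demand=4,sold=1 ship[2->3]=1 ship[1->2]=1 ship[0->1]=1 prod=2 -> [20 4 1 1]
First stockout at step 4

4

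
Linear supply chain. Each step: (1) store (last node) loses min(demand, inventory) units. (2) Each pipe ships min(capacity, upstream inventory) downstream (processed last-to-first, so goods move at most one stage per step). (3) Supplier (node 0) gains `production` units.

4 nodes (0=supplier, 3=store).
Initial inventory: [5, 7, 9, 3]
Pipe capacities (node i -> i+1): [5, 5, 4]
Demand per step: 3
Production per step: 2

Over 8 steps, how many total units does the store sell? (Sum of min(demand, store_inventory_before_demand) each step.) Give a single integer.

Step 1: sold=3 (running total=3) -> [2 7 10 4]
Step 2: sold=3 (running total=6) -> [2 4 11 5]
Step 3: sold=3 (running total=9) -> [2 2 11 6]
Step 4: sold=3 (running total=12) -> [2 2 9 7]
Step 5: sold=3 (running total=15) -> [2 2 7 8]
Step 6: sold=3 (running total=18) -> [2 2 5 9]
Step 7: sold=3 (running total=21) -> [2 2 3 10]
Step 8: sold=3 (running total=24) -> [2 2 2 10]

Answer: 24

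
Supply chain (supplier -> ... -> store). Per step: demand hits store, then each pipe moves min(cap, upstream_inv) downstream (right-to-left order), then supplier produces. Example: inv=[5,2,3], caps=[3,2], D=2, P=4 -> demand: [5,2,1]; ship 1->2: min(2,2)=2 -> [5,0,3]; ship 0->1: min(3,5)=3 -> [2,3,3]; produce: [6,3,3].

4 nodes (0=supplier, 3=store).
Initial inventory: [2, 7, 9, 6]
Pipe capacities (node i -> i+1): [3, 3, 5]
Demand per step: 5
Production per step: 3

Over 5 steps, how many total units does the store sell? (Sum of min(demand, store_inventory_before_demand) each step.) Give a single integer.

Answer: 24

Derivation:
Step 1: sold=5 (running total=5) -> [3 6 7 6]
Step 2: sold=5 (running total=10) -> [3 6 5 6]
Step 3: sold=5 (running total=15) -> [3 6 3 6]
Step 4: sold=5 (running total=20) -> [3 6 3 4]
Step 5: sold=4 (running total=24) -> [3 6 3 3]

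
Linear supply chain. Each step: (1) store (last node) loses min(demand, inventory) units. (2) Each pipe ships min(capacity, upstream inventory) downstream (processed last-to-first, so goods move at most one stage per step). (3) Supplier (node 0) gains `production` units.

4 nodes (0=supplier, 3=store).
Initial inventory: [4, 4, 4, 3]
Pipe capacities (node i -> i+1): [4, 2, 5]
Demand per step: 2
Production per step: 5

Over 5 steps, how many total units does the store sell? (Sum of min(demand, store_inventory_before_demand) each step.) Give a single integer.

Answer: 10

Derivation:
Step 1: sold=2 (running total=2) -> [5 6 2 5]
Step 2: sold=2 (running total=4) -> [6 8 2 5]
Step 3: sold=2 (running total=6) -> [7 10 2 5]
Step 4: sold=2 (running total=8) -> [8 12 2 5]
Step 5: sold=2 (running total=10) -> [9 14 2 5]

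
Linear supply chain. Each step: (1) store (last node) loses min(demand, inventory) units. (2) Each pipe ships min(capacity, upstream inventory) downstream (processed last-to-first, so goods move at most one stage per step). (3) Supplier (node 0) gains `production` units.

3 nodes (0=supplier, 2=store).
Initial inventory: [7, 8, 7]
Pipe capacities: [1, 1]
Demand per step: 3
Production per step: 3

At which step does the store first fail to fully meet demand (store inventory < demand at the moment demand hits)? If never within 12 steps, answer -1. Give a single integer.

Step 1: demand=3,sold=3 ship[1->2]=1 ship[0->1]=1 prod=3 -> [9 8 5]
Step 2: demand=3,sold=3 ship[1->2]=1 ship[0->1]=1 prod=3 -> [11 8 3]
Step 3: demand=3,sold=3 ship[1->2]=1 ship[0->1]=1 prod=3 -> [13 8 1]
Step 4: demand=3,sold=1 ship[1->2]=1 ship[0->1]=1 prod=3 -> [15 8 1]
Step 5: demand=3,sold=1 ship[1->2]=1 ship[0->1]=1 prod=3 -> [17 8 1]
Step 6: demand=3,sold=1 ship[1->2]=1 ship[0->1]=1 prod=3 -> [19 8 1]
Step 7: demand=3,sold=1 ship[1->2]=1 ship[0->1]=1 prod=3 -> [21 8 1]
Step 8: demand=3,sold=1 ship[1->2]=1 ship[0->1]=1 prod=3 -> [23 8 1]
Step 9: demand=3,sold=1 ship[1->2]=1 ship[0->1]=1 prod=3 -> [25 8 1]
Step 10: demand=3,sold=1 ship[1->2]=1 ship[0->1]=1 prod=3 -> [27 8 1]
Step 11: demand=3,sold=1 ship[1->2]=1 ship[0->1]=1 prod=3 -> [29 8 1]
Step 12: demand=3,sold=1 ship[1->2]=1 ship[0->1]=1 prod=3 -> [31 8 1]
First stockout at step 4

4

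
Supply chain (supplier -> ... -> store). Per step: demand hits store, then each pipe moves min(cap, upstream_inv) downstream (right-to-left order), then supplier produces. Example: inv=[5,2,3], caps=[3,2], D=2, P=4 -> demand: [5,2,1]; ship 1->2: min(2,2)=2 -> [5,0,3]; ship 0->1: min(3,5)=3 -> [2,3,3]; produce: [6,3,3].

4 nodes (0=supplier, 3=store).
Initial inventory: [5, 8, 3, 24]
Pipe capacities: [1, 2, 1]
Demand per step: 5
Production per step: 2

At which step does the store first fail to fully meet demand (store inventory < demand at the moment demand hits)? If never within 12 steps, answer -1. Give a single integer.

Step 1: demand=5,sold=5 ship[2->3]=1 ship[1->2]=2 ship[0->1]=1 prod=2 -> [6 7 4 20]
Step 2: demand=5,sold=5 ship[2->3]=1 ship[1->2]=2 ship[0->1]=1 prod=2 -> [7 6 5 16]
Step 3: demand=5,sold=5 ship[2->3]=1 ship[1->2]=2 ship[0->1]=1 prod=2 -> [8 5 6 12]
Step 4: demand=5,sold=5 ship[2->3]=1 ship[1->2]=2 ship[0->1]=1 prod=2 -> [9 4 7 8]
Step 5: demand=5,sold=5 ship[2->3]=1 ship[1->2]=2 ship[0->1]=1 prod=2 -> [10 3 8 4]
Step 6: demand=5,sold=4 ship[2->3]=1 ship[1->2]=2 ship[0->1]=1 prod=2 -> [11 2 9 1]
Step 7: demand=5,sold=1 ship[2->3]=1 ship[1->2]=2 ship[0->1]=1 prod=2 -> [12 1 10 1]
Step 8: demand=5,sold=1 ship[2->3]=1 ship[1->2]=1 ship[0->1]=1 prod=2 -> [13 1 10 1]
Step 9: demand=5,sold=1 ship[2->3]=1 ship[1->2]=1 ship[0->1]=1 prod=2 -> [14 1 10 1]
Step 10: demand=5,sold=1 ship[2->3]=1 ship[1->2]=1 ship[0->1]=1 prod=2 -> [15 1 10 1]
Step 11: demand=5,sold=1 ship[2->3]=1 ship[1->2]=1 ship[0->1]=1 prod=2 -> [16 1 10 1]
Step 12: demand=5,sold=1 ship[2->3]=1 ship[1->2]=1 ship[0->1]=1 prod=2 -> [17 1 10 1]
First stockout at step 6

6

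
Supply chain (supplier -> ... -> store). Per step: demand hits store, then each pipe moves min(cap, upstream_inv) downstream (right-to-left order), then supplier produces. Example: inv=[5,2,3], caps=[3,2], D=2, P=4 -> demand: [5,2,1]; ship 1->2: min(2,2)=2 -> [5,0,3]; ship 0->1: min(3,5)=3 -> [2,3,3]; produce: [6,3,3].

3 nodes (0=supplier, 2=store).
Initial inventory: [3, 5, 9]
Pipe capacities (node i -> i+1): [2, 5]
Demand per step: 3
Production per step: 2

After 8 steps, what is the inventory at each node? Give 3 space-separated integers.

Step 1: demand=3,sold=3 ship[1->2]=5 ship[0->1]=2 prod=2 -> inv=[3 2 11]
Step 2: demand=3,sold=3 ship[1->2]=2 ship[0->1]=2 prod=2 -> inv=[3 2 10]
Step 3: demand=3,sold=3 ship[1->2]=2 ship[0->1]=2 prod=2 -> inv=[3 2 9]
Step 4: demand=3,sold=3 ship[1->2]=2 ship[0->1]=2 prod=2 -> inv=[3 2 8]
Step 5: demand=3,sold=3 ship[1->2]=2 ship[0->1]=2 prod=2 -> inv=[3 2 7]
Step 6: demand=3,sold=3 ship[1->2]=2 ship[0->1]=2 prod=2 -> inv=[3 2 6]
Step 7: demand=3,sold=3 ship[1->2]=2 ship[0->1]=2 prod=2 -> inv=[3 2 5]
Step 8: demand=3,sold=3 ship[1->2]=2 ship[0->1]=2 prod=2 -> inv=[3 2 4]

3 2 4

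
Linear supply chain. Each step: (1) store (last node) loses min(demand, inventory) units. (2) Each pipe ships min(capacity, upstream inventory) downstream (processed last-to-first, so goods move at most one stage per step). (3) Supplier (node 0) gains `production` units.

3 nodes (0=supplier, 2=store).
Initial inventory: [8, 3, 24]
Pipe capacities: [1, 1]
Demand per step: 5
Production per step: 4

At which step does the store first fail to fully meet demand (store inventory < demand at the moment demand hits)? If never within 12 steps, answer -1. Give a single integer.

Step 1: demand=5,sold=5 ship[1->2]=1 ship[0->1]=1 prod=4 -> [11 3 20]
Step 2: demand=5,sold=5 ship[1->2]=1 ship[0->1]=1 prod=4 -> [14 3 16]
Step 3: demand=5,sold=5 ship[1->2]=1 ship[0->1]=1 prod=4 -> [17 3 12]
Step 4: demand=5,sold=5 ship[1->2]=1 ship[0->1]=1 prod=4 -> [20 3 8]
Step 5: demand=5,sold=5 ship[1->2]=1 ship[0->1]=1 prod=4 -> [23 3 4]
Step 6: demand=5,sold=4 ship[1->2]=1 ship[0->1]=1 prod=4 -> [26 3 1]
Step 7: demand=5,sold=1 ship[1->2]=1 ship[0->1]=1 prod=4 -> [29 3 1]
Step 8: demand=5,sold=1 ship[1->2]=1 ship[0->1]=1 prod=4 -> [32 3 1]
Step 9: demand=5,sold=1 ship[1->2]=1 ship[0->1]=1 prod=4 -> [35 3 1]
Step 10: demand=5,sold=1 ship[1->2]=1 ship[0->1]=1 prod=4 -> [38 3 1]
Step 11: demand=5,sold=1 ship[1->2]=1 ship[0->1]=1 prod=4 -> [41 3 1]
Step 12: demand=5,sold=1 ship[1->2]=1 ship[0->1]=1 prod=4 -> [44 3 1]
First stockout at step 6

6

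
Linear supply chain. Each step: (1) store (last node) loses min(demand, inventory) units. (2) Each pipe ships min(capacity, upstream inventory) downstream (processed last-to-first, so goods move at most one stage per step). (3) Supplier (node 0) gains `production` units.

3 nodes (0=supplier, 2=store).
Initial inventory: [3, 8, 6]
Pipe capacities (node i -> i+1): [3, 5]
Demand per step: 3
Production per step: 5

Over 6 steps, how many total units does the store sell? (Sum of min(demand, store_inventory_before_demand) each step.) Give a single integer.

Answer: 18

Derivation:
Step 1: sold=3 (running total=3) -> [5 6 8]
Step 2: sold=3 (running total=6) -> [7 4 10]
Step 3: sold=3 (running total=9) -> [9 3 11]
Step 4: sold=3 (running total=12) -> [11 3 11]
Step 5: sold=3 (running total=15) -> [13 3 11]
Step 6: sold=3 (running total=18) -> [15 3 11]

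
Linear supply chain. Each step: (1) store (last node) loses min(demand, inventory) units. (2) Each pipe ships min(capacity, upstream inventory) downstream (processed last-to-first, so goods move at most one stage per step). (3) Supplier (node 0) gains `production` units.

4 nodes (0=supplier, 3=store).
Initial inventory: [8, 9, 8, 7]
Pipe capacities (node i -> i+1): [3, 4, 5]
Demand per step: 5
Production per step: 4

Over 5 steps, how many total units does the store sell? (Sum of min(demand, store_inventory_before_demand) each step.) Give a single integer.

Step 1: sold=5 (running total=5) -> [9 8 7 7]
Step 2: sold=5 (running total=10) -> [10 7 6 7]
Step 3: sold=5 (running total=15) -> [11 6 5 7]
Step 4: sold=5 (running total=20) -> [12 5 4 7]
Step 5: sold=5 (running total=25) -> [13 4 4 6]

Answer: 25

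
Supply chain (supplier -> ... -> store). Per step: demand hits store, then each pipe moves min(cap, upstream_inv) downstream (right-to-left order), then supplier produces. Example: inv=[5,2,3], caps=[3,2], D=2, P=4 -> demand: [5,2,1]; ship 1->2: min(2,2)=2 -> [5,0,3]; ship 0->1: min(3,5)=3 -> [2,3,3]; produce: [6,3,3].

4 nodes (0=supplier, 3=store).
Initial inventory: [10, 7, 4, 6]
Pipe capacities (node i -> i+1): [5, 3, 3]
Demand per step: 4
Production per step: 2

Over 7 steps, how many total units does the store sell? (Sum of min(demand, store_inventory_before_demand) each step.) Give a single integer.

Answer: 24

Derivation:
Step 1: sold=4 (running total=4) -> [7 9 4 5]
Step 2: sold=4 (running total=8) -> [4 11 4 4]
Step 3: sold=4 (running total=12) -> [2 12 4 3]
Step 4: sold=3 (running total=15) -> [2 11 4 3]
Step 5: sold=3 (running total=18) -> [2 10 4 3]
Step 6: sold=3 (running total=21) -> [2 9 4 3]
Step 7: sold=3 (running total=24) -> [2 8 4 3]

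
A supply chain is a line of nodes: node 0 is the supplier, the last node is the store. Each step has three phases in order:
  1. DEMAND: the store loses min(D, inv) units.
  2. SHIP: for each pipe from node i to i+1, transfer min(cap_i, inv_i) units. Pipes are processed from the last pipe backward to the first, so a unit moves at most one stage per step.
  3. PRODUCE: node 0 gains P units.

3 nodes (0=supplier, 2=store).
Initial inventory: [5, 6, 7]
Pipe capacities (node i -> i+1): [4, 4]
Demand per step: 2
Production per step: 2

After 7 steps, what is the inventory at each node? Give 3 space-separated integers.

Step 1: demand=2,sold=2 ship[1->2]=4 ship[0->1]=4 prod=2 -> inv=[3 6 9]
Step 2: demand=2,sold=2 ship[1->2]=4 ship[0->1]=3 prod=2 -> inv=[2 5 11]
Step 3: demand=2,sold=2 ship[1->2]=4 ship[0->1]=2 prod=2 -> inv=[2 3 13]
Step 4: demand=2,sold=2 ship[1->2]=3 ship[0->1]=2 prod=2 -> inv=[2 2 14]
Step 5: demand=2,sold=2 ship[1->2]=2 ship[0->1]=2 prod=2 -> inv=[2 2 14]
Step 6: demand=2,sold=2 ship[1->2]=2 ship[0->1]=2 prod=2 -> inv=[2 2 14]
Step 7: demand=2,sold=2 ship[1->2]=2 ship[0->1]=2 prod=2 -> inv=[2 2 14]

2 2 14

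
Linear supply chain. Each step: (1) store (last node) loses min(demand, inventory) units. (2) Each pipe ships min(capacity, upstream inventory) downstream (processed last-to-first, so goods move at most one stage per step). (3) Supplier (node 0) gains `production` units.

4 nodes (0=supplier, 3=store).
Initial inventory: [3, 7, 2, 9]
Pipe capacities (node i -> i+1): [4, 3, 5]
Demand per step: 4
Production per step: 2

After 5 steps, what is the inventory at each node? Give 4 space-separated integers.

Step 1: demand=4,sold=4 ship[2->3]=2 ship[1->2]=3 ship[0->1]=3 prod=2 -> inv=[2 7 3 7]
Step 2: demand=4,sold=4 ship[2->3]=3 ship[1->2]=3 ship[0->1]=2 prod=2 -> inv=[2 6 3 6]
Step 3: demand=4,sold=4 ship[2->3]=3 ship[1->2]=3 ship[0->1]=2 prod=2 -> inv=[2 5 3 5]
Step 4: demand=4,sold=4 ship[2->3]=3 ship[1->2]=3 ship[0->1]=2 prod=2 -> inv=[2 4 3 4]
Step 5: demand=4,sold=4 ship[2->3]=3 ship[1->2]=3 ship[0->1]=2 prod=2 -> inv=[2 3 3 3]

2 3 3 3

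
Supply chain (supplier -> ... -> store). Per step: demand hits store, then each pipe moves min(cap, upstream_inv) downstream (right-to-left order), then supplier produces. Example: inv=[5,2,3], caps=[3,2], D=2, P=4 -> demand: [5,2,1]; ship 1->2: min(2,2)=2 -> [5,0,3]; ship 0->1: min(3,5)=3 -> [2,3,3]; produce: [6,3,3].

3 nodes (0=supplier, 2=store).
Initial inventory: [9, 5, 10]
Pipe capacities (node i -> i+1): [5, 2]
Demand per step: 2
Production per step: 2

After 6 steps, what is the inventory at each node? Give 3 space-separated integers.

Step 1: demand=2,sold=2 ship[1->2]=2 ship[0->1]=5 prod=2 -> inv=[6 8 10]
Step 2: demand=2,sold=2 ship[1->2]=2 ship[0->1]=5 prod=2 -> inv=[3 11 10]
Step 3: demand=2,sold=2 ship[1->2]=2 ship[0->1]=3 prod=2 -> inv=[2 12 10]
Step 4: demand=2,sold=2 ship[1->2]=2 ship[0->1]=2 prod=2 -> inv=[2 12 10]
Step 5: demand=2,sold=2 ship[1->2]=2 ship[0->1]=2 prod=2 -> inv=[2 12 10]
Step 6: demand=2,sold=2 ship[1->2]=2 ship[0->1]=2 prod=2 -> inv=[2 12 10]

2 12 10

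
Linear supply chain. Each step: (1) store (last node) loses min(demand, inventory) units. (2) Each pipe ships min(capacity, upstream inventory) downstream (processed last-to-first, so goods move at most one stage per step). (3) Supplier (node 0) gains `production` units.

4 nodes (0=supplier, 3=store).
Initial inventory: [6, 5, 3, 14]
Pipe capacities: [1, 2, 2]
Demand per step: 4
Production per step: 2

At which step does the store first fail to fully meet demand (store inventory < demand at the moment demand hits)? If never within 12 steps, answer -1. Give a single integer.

Step 1: demand=4,sold=4 ship[2->3]=2 ship[1->2]=2 ship[0->1]=1 prod=2 -> [7 4 3 12]
Step 2: demand=4,sold=4 ship[2->3]=2 ship[1->2]=2 ship[0->1]=1 prod=2 -> [8 3 3 10]
Step 3: demand=4,sold=4 ship[2->3]=2 ship[1->2]=2 ship[0->1]=1 prod=2 -> [9 2 3 8]
Step 4: demand=4,sold=4 ship[2->3]=2 ship[1->2]=2 ship[0->1]=1 prod=2 -> [10 1 3 6]
Step 5: demand=4,sold=4 ship[2->3]=2 ship[1->2]=1 ship[0->1]=1 prod=2 -> [11 1 2 4]
Step 6: demand=4,sold=4 ship[2->3]=2 ship[1->2]=1 ship[0->1]=1 prod=2 -> [12 1 1 2]
Step 7: demand=4,sold=2 ship[2->3]=1 ship[1->2]=1 ship[0->1]=1 prod=2 -> [13 1 1 1]
Step 8: demand=4,sold=1 ship[2->3]=1 ship[1->2]=1 ship[0->1]=1 prod=2 -> [14 1 1 1]
Step 9: demand=4,sold=1 ship[2->3]=1 ship[1->2]=1 ship[0->1]=1 prod=2 -> [15 1 1 1]
Step 10: demand=4,sold=1 ship[2->3]=1 ship[1->2]=1 ship[0->1]=1 prod=2 -> [16 1 1 1]
Step 11: demand=4,sold=1 ship[2->3]=1 ship[1->2]=1 ship[0->1]=1 prod=2 -> [17 1 1 1]
Step 12: demand=4,sold=1 ship[2->3]=1 ship[1->2]=1 ship[0->1]=1 prod=2 -> [18 1 1 1]
First stockout at step 7

7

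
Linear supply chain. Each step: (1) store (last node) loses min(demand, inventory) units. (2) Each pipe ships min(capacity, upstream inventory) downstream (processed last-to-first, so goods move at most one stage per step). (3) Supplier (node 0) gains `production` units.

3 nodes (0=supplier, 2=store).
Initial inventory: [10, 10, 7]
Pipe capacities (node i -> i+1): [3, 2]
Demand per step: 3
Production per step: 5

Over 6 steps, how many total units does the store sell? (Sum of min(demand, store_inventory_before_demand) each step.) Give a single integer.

Answer: 17

Derivation:
Step 1: sold=3 (running total=3) -> [12 11 6]
Step 2: sold=3 (running total=6) -> [14 12 5]
Step 3: sold=3 (running total=9) -> [16 13 4]
Step 4: sold=3 (running total=12) -> [18 14 3]
Step 5: sold=3 (running total=15) -> [20 15 2]
Step 6: sold=2 (running total=17) -> [22 16 2]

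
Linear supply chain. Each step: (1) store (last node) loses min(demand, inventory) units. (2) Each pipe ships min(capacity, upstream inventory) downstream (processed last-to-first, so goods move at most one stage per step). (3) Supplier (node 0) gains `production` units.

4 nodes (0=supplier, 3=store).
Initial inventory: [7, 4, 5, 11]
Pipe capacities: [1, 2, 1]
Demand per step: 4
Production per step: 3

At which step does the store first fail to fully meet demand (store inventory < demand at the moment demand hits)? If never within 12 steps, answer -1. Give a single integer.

Step 1: demand=4,sold=4 ship[2->3]=1 ship[1->2]=2 ship[0->1]=1 prod=3 -> [9 3 6 8]
Step 2: demand=4,sold=4 ship[2->3]=1 ship[1->2]=2 ship[0->1]=1 prod=3 -> [11 2 7 5]
Step 3: demand=4,sold=4 ship[2->3]=1 ship[1->2]=2 ship[0->1]=1 prod=3 -> [13 1 8 2]
Step 4: demand=4,sold=2 ship[2->3]=1 ship[1->2]=1 ship[0->1]=1 prod=3 -> [15 1 8 1]
Step 5: demand=4,sold=1 ship[2->3]=1 ship[1->2]=1 ship[0->1]=1 prod=3 -> [17 1 8 1]
Step 6: demand=4,sold=1 ship[2->3]=1 ship[1->2]=1 ship[0->1]=1 prod=3 -> [19 1 8 1]
Step 7: demand=4,sold=1 ship[2->3]=1 ship[1->2]=1 ship[0->1]=1 prod=3 -> [21 1 8 1]
Step 8: demand=4,sold=1 ship[2->3]=1 ship[1->2]=1 ship[0->1]=1 prod=3 -> [23 1 8 1]
Step 9: demand=4,sold=1 ship[2->3]=1 ship[1->2]=1 ship[0->1]=1 prod=3 -> [25 1 8 1]
Step 10: demand=4,sold=1 ship[2->3]=1 ship[1->2]=1 ship[0->1]=1 prod=3 -> [27 1 8 1]
Step 11: demand=4,sold=1 ship[2->3]=1 ship[1->2]=1 ship[0->1]=1 prod=3 -> [29 1 8 1]
Step 12: demand=4,sold=1 ship[2->3]=1 ship[1->2]=1 ship[0->1]=1 prod=3 -> [31 1 8 1]
First stockout at step 4

4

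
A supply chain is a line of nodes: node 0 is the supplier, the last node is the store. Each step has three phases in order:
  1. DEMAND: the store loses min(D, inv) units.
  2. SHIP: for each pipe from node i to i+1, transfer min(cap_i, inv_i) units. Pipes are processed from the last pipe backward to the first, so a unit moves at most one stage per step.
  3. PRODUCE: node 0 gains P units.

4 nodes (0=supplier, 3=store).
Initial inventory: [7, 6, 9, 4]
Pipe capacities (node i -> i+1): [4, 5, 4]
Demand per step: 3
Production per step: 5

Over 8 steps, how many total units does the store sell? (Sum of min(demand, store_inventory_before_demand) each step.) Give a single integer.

Step 1: sold=3 (running total=3) -> [8 5 10 5]
Step 2: sold=3 (running total=6) -> [9 4 11 6]
Step 3: sold=3 (running total=9) -> [10 4 11 7]
Step 4: sold=3 (running total=12) -> [11 4 11 8]
Step 5: sold=3 (running total=15) -> [12 4 11 9]
Step 6: sold=3 (running total=18) -> [13 4 11 10]
Step 7: sold=3 (running total=21) -> [14 4 11 11]
Step 8: sold=3 (running total=24) -> [15 4 11 12]

Answer: 24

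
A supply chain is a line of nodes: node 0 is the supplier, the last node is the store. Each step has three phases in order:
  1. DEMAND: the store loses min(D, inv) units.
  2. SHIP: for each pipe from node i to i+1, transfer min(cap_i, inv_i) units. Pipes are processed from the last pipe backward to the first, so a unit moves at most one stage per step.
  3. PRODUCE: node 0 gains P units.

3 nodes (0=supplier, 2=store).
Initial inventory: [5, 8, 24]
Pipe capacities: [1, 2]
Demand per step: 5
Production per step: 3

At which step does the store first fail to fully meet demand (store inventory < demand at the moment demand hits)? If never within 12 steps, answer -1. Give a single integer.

Step 1: demand=5,sold=5 ship[1->2]=2 ship[0->1]=1 prod=3 -> [7 7 21]
Step 2: demand=5,sold=5 ship[1->2]=2 ship[0->1]=1 prod=3 -> [9 6 18]
Step 3: demand=5,sold=5 ship[1->2]=2 ship[0->1]=1 prod=3 -> [11 5 15]
Step 4: demand=5,sold=5 ship[1->2]=2 ship[0->1]=1 prod=3 -> [13 4 12]
Step 5: demand=5,sold=5 ship[1->2]=2 ship[0->1]=1 prod=3 -> [15 3 9]
Step 6: demand=5,sold=5 ship[1->2]=2 ship[0->1]=1 prod=3 -> [17 2 6]
Step 7: demand=5,sold=5 ship[1->2]=2 ship[0->1]=1 prod=3 -> [19 1 3]
Step 8: demand=5,sold=3 ship[1->2]=1 ship[0->1]=1 prod=3 -> [21 1 1]
Step 9: demand=5,sold=1 ship[1->2]=1 ship[0->1]=1 prod=3 -> [23 1 1]
Step 10: demand=5,sold=1 ship[1->2]=1 ship[0->1]=1 prod=3 -> [25 1 1]
Step 11: demand=5,sold=1 ship[1->2]=1 ship[0->1]=1 prod=3 -> [27 1 1]
Step 12: demand=5,sold=1 ship[1->2]=1 ship[0->1]=1 prod=3 -> [29 1 1]
First stockout at step 8

8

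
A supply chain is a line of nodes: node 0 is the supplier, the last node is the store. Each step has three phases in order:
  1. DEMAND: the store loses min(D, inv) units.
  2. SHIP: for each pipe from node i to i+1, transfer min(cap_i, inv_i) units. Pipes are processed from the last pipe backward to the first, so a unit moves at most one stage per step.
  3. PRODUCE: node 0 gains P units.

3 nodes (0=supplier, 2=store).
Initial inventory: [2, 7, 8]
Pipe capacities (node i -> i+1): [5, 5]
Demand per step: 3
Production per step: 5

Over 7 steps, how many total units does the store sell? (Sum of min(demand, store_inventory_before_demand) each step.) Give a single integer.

Step 1: sold=3 (running total=3) -> [5 4 10]
Step 2: sold=3 (running total=6) -> [5 5 11]
Step 3: sold=3 (running total=9) -> [5 5 13]
Step 4: sold=3 (running total=12) -> [5 5 15]
Step 5: sold=3 (running total=15) -> [5 5 17]
Step 6: sold=3 (running total=18) -> [5 5 19]
Step 7: sold=3 (running total=21) -> [5 5 21]

Answer: 21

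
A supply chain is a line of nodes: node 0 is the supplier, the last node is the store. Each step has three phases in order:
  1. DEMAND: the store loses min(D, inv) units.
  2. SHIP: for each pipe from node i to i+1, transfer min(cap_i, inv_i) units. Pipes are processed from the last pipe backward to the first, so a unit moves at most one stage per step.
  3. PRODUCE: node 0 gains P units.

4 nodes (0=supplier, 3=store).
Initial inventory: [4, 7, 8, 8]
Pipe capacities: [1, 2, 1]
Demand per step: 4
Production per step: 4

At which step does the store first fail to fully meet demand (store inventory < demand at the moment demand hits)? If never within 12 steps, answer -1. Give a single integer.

Step 1: demand=4,sold=4 ship[2->3]=1 ship[1->2]=2 ship[0->1]=1 prod=4 -> [7 6 9 5]
Step 2: demand=4,sold=4 ship[2->3]=1 ship[1->2]=2 ship[0->1]=1 prod=4 -> [10 5 10 2]
Step 3: demand=4,sold=2 ship[2->3]=1 ship[1->2]=2 ship[0->1]=1 prod=4 -> [13 4 11 1]
Step 4: demand=4,sold=1 ship[2->3]=1 ship[1->2]=2 ship[0->1]=1 prod=4 -> [16 3 12 1]
Step 5: demand=4,sold=1 ship[2->3]=1 ship[1->2]=2 ship[0->1]=1 prod=4 -> [19 2 13 1]
Step 6: demand=4,sold=1 ship[2->3]=1 ship[1->2]=2 ship[0->1]=1 prod=4 -> [22 1 14 1]
Step 7: demand=4,sold=1 ship[2->3]=1 ship[1->2]=1 ship[0->1]=1 prod=4 -> [25 1 14 1]
Step 8: demand=4,sold=1 ship[2->3]=1 ship[1->2]=1 ship[0->1]=1 prod=4 -> [28 1 14 1]
Step 9: demand=4,sold=1 ship[2->3]=1 ship[1->2]=1 ship[0->1]=1 prod=4 -> [31 1 14 1]
Step 10: demand=4,sold=1 ship[2->3]=1 ship[1->2]=1 ship[0->1]=1 prod=4 -> [34 1 14 1]
Step 11: demand=4,sold=1 ship[2->3]=1 ship[1->2]=1 ship[0->1]=1 prod=4 -> [37 1 14 1]
Step 12: demand=4,sold=1 ship[2->3]=1 ship[1->2]=1 ship[0->1]=1 prod=4 -> [40 1 14 1]
First stockout at step 3

3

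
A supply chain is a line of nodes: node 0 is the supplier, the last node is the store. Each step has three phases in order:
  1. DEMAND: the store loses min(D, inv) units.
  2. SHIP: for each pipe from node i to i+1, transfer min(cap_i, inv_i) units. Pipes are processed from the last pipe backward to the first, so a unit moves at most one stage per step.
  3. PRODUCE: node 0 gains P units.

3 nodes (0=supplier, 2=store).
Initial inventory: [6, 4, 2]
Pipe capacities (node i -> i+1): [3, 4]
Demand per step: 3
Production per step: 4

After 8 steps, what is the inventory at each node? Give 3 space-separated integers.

Step 1: demand=3,sold=2 ship[1->2]=4 ship[0->1]=3 prod=4 -> inv=[7 3 4]
Step 2: demand=3,sold=3 ship[1->2]=3 ship[0->1]=3 prod=4 -> inv=[8 3 4]
Step 3: demand=3,sold=3 ship[1->2]=3 ship[0->1]=3 prod=4 -> inv=[9 3 4]
Step 4: demand=3,sold=3 ship[1->2]=3 ship[0->1]=3 prod=4 -> inv=[10 3 4]
Step 5: demand=3,sold=3 ship[1->2]=3 ship[0->1]=3 prod=4 -> inv=[11 3 4]
Step 6: demand=3,sold=3 ship[1->2]=3 ship[0->1]=3 prod=4 -> inv=[12 3 4]
Step 7: demand=3,sold=3 ship[1->2]=3 ship[0->1]=3 prod=4 -> inv=[13 3 4]
Step 8: demand=3,sold=3 ship[1->2]=3 ship[0->1]=3 prod=4 -> inv=[14 3 4]

14 3 4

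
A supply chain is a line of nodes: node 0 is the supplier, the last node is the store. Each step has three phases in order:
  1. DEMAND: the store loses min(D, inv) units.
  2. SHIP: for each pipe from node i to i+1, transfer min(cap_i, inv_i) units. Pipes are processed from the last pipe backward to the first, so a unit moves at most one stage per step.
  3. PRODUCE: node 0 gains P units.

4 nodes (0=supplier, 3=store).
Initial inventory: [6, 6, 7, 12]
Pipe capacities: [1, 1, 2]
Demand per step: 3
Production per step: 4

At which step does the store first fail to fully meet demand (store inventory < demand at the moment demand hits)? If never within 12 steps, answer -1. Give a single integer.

Step 1: demand=3,sold=3 ship[2->3]=2 ship[1->2]=1 ship[0->1]=1 prod=4 -> [9 6 6 11]
Step 2: demand=3,sold=3 ship[2->3]=2 ship[1->2]=1 ship[0->1]=1 prod=4 -> [12 6 5 10]
Step 3: demand=3,sold=3 ship[2->3]=2 ship[1->2]=1 ship[0->1]=1 prod=4 -> [15 6 4 9]
Step 4: demand=3,sold=3 ship[2->3]=2 ship[1->2]=1 ship[0->1]=1 prod=4 -> [18 6 3 8]
Step 5: demand=3,sold=3 ship[2->3]=2 ship[1->2]=1 ship[0->1]=1 prod=4 -> [21 6 2 7]
Step 6: demand=3,sold=3 ship[2->3]=2 ship[1->2]=1 ship[0->1]=1 prod=4 -> [24 6 1 6]
Step 7: demand=3,sold=3 ship[2->3]=1 ship[1->2]=1 ship[0->1]=1 prod=4 -> [27 6 1 4]
Step 8: demand=3,sold=3 ship[2->3]=1 ship[1->2]=1 ship[0->1]=1 prod=4 -> [30 6 1 2]
Step 9: demand=3,sold=2 ship[2->3]=1 ship[1->2]=1 ship[0->1]=1 prod=4 -> [33 6 1 1]
Step 10: demand=3,sold=1 ship[2->3]=1 ship[1->2]=1 ship[0->1]=1 prod=4 -> [36 6 1 1]
Step 11: demand=3,sold=1 ship[2->3]=1 ship[1->2]=1 ship[0->1]=1 prod=4 -> [39 6 1 1]
Step 12: demand=3,sold=1 ship[2->3]=1 ship[1->2]=1 ship[0->1]=1 prod=4 -> [42 6 1 1]
First stockout at step 9

9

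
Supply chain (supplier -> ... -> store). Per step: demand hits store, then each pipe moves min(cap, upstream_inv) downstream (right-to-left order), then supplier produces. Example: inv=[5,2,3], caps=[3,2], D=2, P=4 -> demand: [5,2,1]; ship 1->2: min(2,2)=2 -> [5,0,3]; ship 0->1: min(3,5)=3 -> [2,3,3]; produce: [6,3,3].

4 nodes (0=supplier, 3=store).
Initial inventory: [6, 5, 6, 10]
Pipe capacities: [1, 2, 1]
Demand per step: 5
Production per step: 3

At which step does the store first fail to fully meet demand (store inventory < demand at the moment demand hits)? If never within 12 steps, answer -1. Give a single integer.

Step 1: demand=5,sold=5 ship[2->3]=1 ship[1->2]=2 ship[0->1]=1 prod=3 -> [8 4 7 6]
Step 2: demand=5,sold=5 ship[2->3]=1 ship[1->2]=2 ship[0->1]=1 prod=3 -> [10 3 8 2]
Step 3: demand=5,sold=2 ship[2->3]=1 ship[1->2]=2 ship[0->1]=1 prod=3 -> [12 2 9 1]
Step 4: demand=5,sold=1 ship[2->3]=1 ship[1->2]=2 ship[0->1]=1 prod=3 -> [14 1 10 1]
Step 5: demand=5,sold=1 ship[2->3]=1 ship[1->2]=1 ship[0->1]=1 prod=3 -> [16 1 10 1]
Step 6: demand=5,sold=1 ship[2->3]=1 ship[1->2]=1 ship[0->1]=1 prod=3 -> [18 1 10 1]
Step 7: demand=5,sold=1 ship[2->3]=1 ship[1->2]=1 ship[0->1]=1 prod=3 -> [20 1 10 1]
Step 8: demand=5,sold=1 ship[2->3]=1 ship[1->2]=1 ship[0->1]=1 prod=3 -> [22 1 10 1]
Step 9: demand=5,sold=1 ship[2->3]=1 ship[1->2]=1 ship[0->1]=1 prod=3 -> [24 1 10 1]
Step 10: demand=5,sold=1 ship[2->3]=1 ship[1->2]=1 ship[0->1]=1 prod=3 -> [26 1 10 1]
Step 11: demand=5,sold=1 ship[2->3]=1 ship[1->2]=1 ship[0->1]=1 prod=3 -> [28 1 10 1]
Step 12: demand=5,sold=1 ship[2->3]=1 ship[1->2]=1 ship[0->1]=1 prod=3 -> [30 1 10 1]
First stockout at step 3

3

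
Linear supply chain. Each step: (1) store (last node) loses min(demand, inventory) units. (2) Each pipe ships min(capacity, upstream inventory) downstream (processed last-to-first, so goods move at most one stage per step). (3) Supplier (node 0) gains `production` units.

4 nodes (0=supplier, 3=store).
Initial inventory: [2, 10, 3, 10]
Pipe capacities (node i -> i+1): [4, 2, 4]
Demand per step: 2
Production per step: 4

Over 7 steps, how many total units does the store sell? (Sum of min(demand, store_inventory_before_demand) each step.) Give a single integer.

Step 1: sold=2 (running total=2) -> [4 10 2 11]
Step 2: sold=2 (running total=4) -> [4 12 2 11]
Step 3: sold=2 (running total=6) -> [4 14 2 11]
Step 4: sold=2 (running total=8) -> [4 16 2 11]
Step 5: sold=2 (running total=10) -> [4 18 2 11]
Step 6: sold=2 (running total=12) -> [4 20 2 11]
Step 7: sold=2 (running total=14) -> [4 22 2 11]

Answer: 14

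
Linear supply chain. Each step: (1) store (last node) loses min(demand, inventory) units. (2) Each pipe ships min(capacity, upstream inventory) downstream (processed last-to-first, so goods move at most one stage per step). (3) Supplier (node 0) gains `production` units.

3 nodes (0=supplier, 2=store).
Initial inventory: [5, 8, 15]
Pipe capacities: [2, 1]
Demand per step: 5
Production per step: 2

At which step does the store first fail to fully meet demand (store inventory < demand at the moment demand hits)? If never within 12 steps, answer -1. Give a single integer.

Step 1: demand=5,sold=5 ship[1->2]=1 ship[0->1]=2 prod=2 -> [5 9 11]
Step 2: demand=5,sold=5 ship[1->2]=1 ship[0->1]=2 prod=2 -> [5 10 7]
Step 3: demand=5,sold=5 ship[1->2]=1 ship[0->1]=2 prod=2 -> [5 11 3]
Step 4: demand=5,sold=3 ship[1->2]=1 ship[0->1]=2 prod=2 -> [5 12 1]
Step 5: demand=5,sold=1 ship[1->2]=1 ship[0->1]=2 prod=2 -> [5 13 1]
Step 6: demand=5,sold=1 ship[1->2]=1 ship[0->1]=2 prod=2 -> [5 14 1]
Step 7: demand=5,sold=1 ship[1->2]=1 ship[0->1]=2 prod=2 -> [5 15 1]
Step 8: demand=5,sold=1 ship[1->2]=1 ship[0->1]=2 prod=2 -> [5 16 1]
Step 9: demand=5,sold=1 ship[1->2]=1 ship[0->1]=2 prod=2 -> [5 17 1]
Step 10: demand=5,sold=1 ship[1->2]=1 ship[0->1]=2 prod=2 -> [5 18 1]
Step 11: demand=5,sold=1 ship[1->2]=1 ship[0->1]=2 prod=2 -> [5 19 1]
Step 12: demand=5,sold=1 ship[1->2]=1 ship[0->1]=2 prod=2 -> [5 20 1]
First stockout at step 4

4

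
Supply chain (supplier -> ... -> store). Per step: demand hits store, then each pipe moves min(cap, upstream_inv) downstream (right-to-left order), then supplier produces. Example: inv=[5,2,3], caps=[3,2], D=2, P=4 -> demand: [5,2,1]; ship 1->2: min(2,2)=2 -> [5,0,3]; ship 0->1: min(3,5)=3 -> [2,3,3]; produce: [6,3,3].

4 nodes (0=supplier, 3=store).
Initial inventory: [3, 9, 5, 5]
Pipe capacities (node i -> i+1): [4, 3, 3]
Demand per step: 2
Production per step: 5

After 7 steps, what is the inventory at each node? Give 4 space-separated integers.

Step 1: demand=2,sold=2 ship[2->3]=3 ship[1->2]=3 ship[0->1]=3 prod=5 -> inv=[5 9 5 6]
Step 2: demand=2,sold=2 ship[2->3]=3 ship[1->2]=3 ship[0->1]=4 prod=5 -> inv=[6 10 5 7]
Step 3: demand=2,sold=2 ship[2->3]=3 ship[1->2]=3 ship[0->1]=4 prod=5 -> inv=[7 11 5 8]
Step 4: demand=2,sold=2 ship[2->3]=3 ship[1->2]=3 ship[0->1]=4 prod=5 -> inv=[8 12 5 9]
Step 5: demand=2,sold=2 ship[2->3]=3 ship[1->2]=3 ship[0->1]=4 prod=5 -> inv=[9 13 5 10]
Step 6: demand=2,sold=2 ship[2->3]=3 ship[1->2]=3 ship[0->1]=4 prod=5 -> inv=[10 14 5 11]
Step 7: demand=2,sold=2 ship[2->3]=3 ship[1->2]=3 ship[0->1]=4 prod=5 -> inv=[11 15 5 12]

11 15 5 12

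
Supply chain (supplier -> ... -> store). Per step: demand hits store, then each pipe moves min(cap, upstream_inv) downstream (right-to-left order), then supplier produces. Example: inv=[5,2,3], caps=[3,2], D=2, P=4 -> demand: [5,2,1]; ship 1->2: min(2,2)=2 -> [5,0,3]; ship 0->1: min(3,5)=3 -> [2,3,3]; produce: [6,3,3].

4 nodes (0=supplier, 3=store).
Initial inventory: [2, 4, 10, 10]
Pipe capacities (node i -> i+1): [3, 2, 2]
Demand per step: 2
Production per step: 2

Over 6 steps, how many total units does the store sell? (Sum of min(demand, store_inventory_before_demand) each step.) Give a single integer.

Step 1: sold=2 (running total=2) -> [2 4 10 10]
Step 2: sold=2 (running total=4) -> [2 4 10 10]
Step 3: sold=2 (running total=6) -> [2 4 10 10]
Step 4: sold=2 (running total=8) -> [2 4 10 10]
Step 5: sold=2 (running total=10) -> [2 4 10 10]
Step 6: sold=2 (running total=12) -> [2 4 10 10]

Answer: 12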